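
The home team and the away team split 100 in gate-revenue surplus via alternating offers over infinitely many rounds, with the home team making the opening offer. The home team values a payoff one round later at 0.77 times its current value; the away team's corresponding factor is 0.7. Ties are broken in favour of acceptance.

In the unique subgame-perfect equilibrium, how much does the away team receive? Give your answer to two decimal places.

34.92

Let x be the home team's share when the home team proposes and y be the away team's share when the away team proposes.
The away team accepts iff offered ≥ 0.7·y, so x = 100 − 0.7y. Symmetrically y = 100 − 0.77x.
Substituting: x = 100 − 0.7(100 − 0.77x), giving x(1 − 0.77·0.7) = 100(1 − 0.7).
So x = 100 × 0.3 / 0.461 ≈ 65.0759, and the away team receives 100 − x ≈ 34.9241.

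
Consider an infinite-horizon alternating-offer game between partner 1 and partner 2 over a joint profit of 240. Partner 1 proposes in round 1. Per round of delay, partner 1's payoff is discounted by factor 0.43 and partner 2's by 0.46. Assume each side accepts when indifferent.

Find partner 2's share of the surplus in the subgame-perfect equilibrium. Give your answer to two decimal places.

78.44

In a stationary SPE each proposer offers the other exactly their discounted continuation value.
If partner 1 keeps x when proposing and partner 2 keeps y when proposing, then x = 240 − 0.46y and y = 240 − 0.43x.
Solving: x = 240(1 − 0.46) / (1 − 0.43·0.46) = 129.6 / 0.8022 ≈ 161.5557.
Partner 2 gets 240 − 161.5557 ≈ 78.4443.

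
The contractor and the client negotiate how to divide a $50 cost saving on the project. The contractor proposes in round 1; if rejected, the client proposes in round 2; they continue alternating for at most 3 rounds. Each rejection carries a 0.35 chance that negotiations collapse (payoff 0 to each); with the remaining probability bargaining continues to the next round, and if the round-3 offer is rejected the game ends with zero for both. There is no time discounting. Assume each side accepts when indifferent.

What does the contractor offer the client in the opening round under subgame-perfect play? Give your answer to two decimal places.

11.38

Round 3 (the contractor proposes): rejection yields 0 for the client; the contractor offers 0 and keeps 50.
Round 2 (the client proposes): rejecting gives the contractor an expected 0.65 × 50 = 32.5. The client offers 32.5 and keeps 50 − 32.5 = 17.5.
Round 1 (the contractor proposes): rejecting gives the client an expected 0.65 × 17.5 = 11.375, so the contractor offers 11.375, keeping 38.625.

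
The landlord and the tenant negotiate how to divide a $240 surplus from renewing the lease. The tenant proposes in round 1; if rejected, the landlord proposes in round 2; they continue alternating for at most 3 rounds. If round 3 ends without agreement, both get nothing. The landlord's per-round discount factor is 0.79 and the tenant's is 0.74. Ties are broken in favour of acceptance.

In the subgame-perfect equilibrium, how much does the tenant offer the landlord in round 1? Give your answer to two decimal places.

Round 3 (the tenant proposes): the landlord will accept anything ≥ 0, so the tenant offers 0 and keeps 240.
Round 2 (the landlord proposes): the tenant can get 240 next round, worth 0.74 × 240 = 177.6 now, so the landlord offers 177.6, keeping 62.4.
Round 1 (the tenant proposes): the landlord can get 62.4 next round, worth 0.79 × 62.4 = 49.296 now. The tenant offers 49.296 and keeps 240 − 49.296 = 190.704.

49.30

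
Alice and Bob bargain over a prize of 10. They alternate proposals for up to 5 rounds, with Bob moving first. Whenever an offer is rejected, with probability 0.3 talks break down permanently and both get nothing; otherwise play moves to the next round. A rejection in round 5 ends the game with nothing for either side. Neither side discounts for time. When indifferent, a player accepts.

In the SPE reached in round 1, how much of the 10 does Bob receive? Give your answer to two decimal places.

6.87

Round 5 (Bob proposes): Alice will accept anything ≥ 0, so Bob offers 0 and keeps 10.
Round 4 (Alice proposes): rejecting gives Bob an expected 0.7 × 10 = 7; Alice offers that and keeps 3.
Round 3 (Bob proposes): rejecting gives Alice an expected 0.7 × 3 = 2.1, so Bob offers 2.1, keeping 7.9.
Round 2 (Alice proposes): rejecting gives Bob an expected 0.7 × 7.9 = 5.53, so Alice offers 5.53, keeping 4.47.
Round 1 (Bob proposes): rejecting gives Alice an expected 0.7 × 4.47 = 3.129; Bob offers that and keeps 6.871.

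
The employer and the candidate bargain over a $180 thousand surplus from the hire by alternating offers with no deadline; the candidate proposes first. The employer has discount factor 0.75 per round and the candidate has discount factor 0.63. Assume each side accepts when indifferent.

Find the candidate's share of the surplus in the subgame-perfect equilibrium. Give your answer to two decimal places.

85.31

In a stationary SPE each proposer offers the other exactly their discounted continuation value.
If the candidate keeps x when proposing and the employer keeps y when proposing, then x = 180 − 0.75y and y = 180 − 0.63x.
Solving: x = 180(1 − 0.75) / (1 − 0.63·0.75) = 45 / 0.5275 ≈ 85.3081.
The employer gets 180 − 85.3081 ≈ 94.6919.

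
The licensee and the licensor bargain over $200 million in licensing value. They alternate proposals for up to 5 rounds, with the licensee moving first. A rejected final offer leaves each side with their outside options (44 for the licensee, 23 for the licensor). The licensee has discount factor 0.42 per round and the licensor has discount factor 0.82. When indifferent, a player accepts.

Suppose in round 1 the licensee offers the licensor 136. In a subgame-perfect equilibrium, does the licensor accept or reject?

Accept

Round 5 (the licensee proposes): the licensor gets 23 if talks fail, so the licensee offers 23 and keeps 177.
Round 4 (the licensor proposes): the licensee can get 177 next round, worth 0.42 × 177 = 74.34 now; the licensor offers that and keeps 125.66.
Round 3 (the licensee proposes): the licensor can get 125.66 next round, worth 0.82 × 125.66 = 103.0412 now, so the licensee offers 103.0412, keeping 96.9588.
Round 2 (the licensor proposes): the licensee can get 96.9588 next round, worth 0.42 × 96.9588 = 40.722696 now. The licensor offers 40.722696 and keeps 200 − 40.722696 = 159.277304.
So by rejecting in round 1, the licensor gets 159.277304 next round, worth 0.82 × 159.277304 = 130.60738928 now.
Offer 136 ≥ 130.60738928, so the licensor accepts.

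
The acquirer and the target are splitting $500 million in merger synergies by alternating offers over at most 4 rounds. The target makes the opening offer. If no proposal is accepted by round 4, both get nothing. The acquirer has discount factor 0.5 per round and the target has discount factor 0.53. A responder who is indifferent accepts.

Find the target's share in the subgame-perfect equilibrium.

Round 4 (the acquirer proposes): rejection yields 0 for the target; the acquirer offers 0 and keeps 500.
Round 3 (the target proposes): the acquirer can get 500 next round, worth 0.5 × 500 = 250 now. The target offers 250 and keeps 500 − 250 = 250.
Round 2 (the acquirer proposes): the target can get 250 next round, worth 0.53 × 250 = 132.5 now, so the acquirer offers 132.5, keeping 367.5.
Round 1 (the target proposes): the acquirer can get 367.5 next round, worth 0.5 × 367.5 = 183.75 now, so the target offers 183.75, keeping 316.25.

316.25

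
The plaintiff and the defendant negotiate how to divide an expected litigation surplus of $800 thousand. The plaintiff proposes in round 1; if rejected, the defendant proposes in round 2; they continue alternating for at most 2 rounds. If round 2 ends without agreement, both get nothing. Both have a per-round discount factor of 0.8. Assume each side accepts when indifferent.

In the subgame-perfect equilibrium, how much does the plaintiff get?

160

By backward induction:
Round 2 (the defendant proposes): rejection yields 0 for the plaintiff; the defendant offers 0 and keeps 800.
Round 1 (the plaintiff proposes): the defendant can get 800 next round, worth 0.8 × 800 = 640 now; the plaintiff offers that and keeps 160.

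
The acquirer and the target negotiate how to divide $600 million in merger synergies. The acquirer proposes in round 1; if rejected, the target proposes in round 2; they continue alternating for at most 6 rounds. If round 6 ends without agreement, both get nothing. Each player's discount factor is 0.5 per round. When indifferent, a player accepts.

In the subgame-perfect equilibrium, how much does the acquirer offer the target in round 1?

By backward induction:
Round 6 (the target proposes): the acquirer will accept anything ≥ 0, so the target offers 0 and keeps 600.
Round 5 (the acquirer proposes): the target can get 600 next round, worth 0.5 × 600 = 300 now. The acquirer offers 300 and keeps 600 − 300 = 300.
Round 4 (the target proposes): the acquirer can get 300 next round, worth 0.5 × 300 = 150 now; the target offers that and keeps 450.
Round 3 (the acquirer proposes): the target can get 450 next round, worth 0.5 × 450 = 225 now; the acquirer offers that and keeps 375.
Round 2 (the target proposes): the acquirer can get 375 next round, worth 0.5 × 375 = 187.5 now, so the target offers 187.5, keeping 412.5.
Round 1 (the acquirer proposes): the target can get 412.5 next round, worth 0.5 × 412.5 = 206.25 now; the acquirer offers that and keeps 393.75.

206.25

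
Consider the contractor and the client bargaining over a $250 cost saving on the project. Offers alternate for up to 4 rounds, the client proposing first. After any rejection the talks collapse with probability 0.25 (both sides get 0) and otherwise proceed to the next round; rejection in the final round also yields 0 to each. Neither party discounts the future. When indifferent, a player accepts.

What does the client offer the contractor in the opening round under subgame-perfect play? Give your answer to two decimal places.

By backward induction:
Round 4 (the contractor proposes): rejection yields 0 for the client; the contractor offers 0 and keeps 250.
Round 3 (the client proposes): rejecting gives the contractor an expected 0.75 × 250 = 187.5; the client offers that and keeps 62.5.
Round 2 (the contractor proposes): rejecting gives the client an expected 0.75 × 62.5 = 46.875, so the contractor offers 46.875, keeping 203.125.
Round 1 (the client proposes): rejecting gives the contractor an expected 0.75 × 203.125 = 152.34375. The client offers 152.34375 and keeps 250 − 152.34375 = 97.65625.

152.34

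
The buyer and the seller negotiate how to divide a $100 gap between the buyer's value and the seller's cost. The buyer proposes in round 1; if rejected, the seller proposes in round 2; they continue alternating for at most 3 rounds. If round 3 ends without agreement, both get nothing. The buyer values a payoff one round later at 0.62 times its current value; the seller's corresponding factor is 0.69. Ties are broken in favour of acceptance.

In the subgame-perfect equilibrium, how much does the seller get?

26.22

Solve by backward induction from round 3.
Round 3 (the buyer proposes): rejection yields 0 for the seller; the buyer offers 0 and keeps 100.
Round 2 (the seller proposes): the buyer can get 100 next round, worth 0.62 × 100 = 62 now; the seller offers that and keeps 38.
Round 1 (the buyer proposes): the seller can get 38 next round, worth 0.69 × 38 = 26.22 now. The buyer offers 26.22 and keeps 100 − 26.22 = 73.78.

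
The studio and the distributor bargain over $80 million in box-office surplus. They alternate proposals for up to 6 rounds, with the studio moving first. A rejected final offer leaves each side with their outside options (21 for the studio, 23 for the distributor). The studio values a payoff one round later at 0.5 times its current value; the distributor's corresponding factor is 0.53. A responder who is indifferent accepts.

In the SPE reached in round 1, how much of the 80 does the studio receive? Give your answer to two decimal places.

50.99

Round 6 (the distributor proposes): the studio gets 21 if talks fail, so the distributor offers 21 and keeps 59.
Round 5 (the studio proposes): the distributor can get 59 next round, worth 0.53 × 59 = 31.27 now, so the studio offers 31.27, keeping 48.73.
Round 4 (the distributor proposes): the studio can get 48.73 next round, worth 0.5 × 48.73 = 24.365 now, so the distributor offers 24.365, keeping 55.635.
Round 3 (the studio proposes): the distributor can get 55.635 next round, worth 0.53 × 55.635 = 29.48655 now, so the studio offers 29.48655, keeping 50.51345.
Round 2 (the distributor proposes): the studio can get 50.51345 next round, worth 0.5 × 50.51345 = 25.256725 now; the distributor offers that and keeps 54.743275.
Round 1 (the studio proposes): the distributor can get 54.743275 next round, worth 0.53 × 54.743275 = 29.01393575 now, so the studio offers 29.01393575, keeping 50.98606425.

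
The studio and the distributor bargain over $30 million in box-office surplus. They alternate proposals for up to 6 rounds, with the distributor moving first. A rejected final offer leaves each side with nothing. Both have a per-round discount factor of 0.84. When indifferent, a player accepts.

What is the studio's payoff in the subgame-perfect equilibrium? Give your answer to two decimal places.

19.42

Round 6 (the studio proposes): the distributor will accept anything ≥ 0, so the studio offers 0 and keeps 30.
Round 5 (the distributor proposes): the studio can get 30 next round, worth 0.84 × 30 = 25.2 now. The distributor offers 25.2 and keeps 30 − 25.2 = 4.8.
Round 4 (the studio proposes): the distributor can get 4.8 next round, worth 0.84 × 4.8 = 4.032 now; the studio offers that and keeps 25.968.
Round 3 (the distributor proposes): the studio can get 25.968 next round, worth 0.84 × 25.968 = 21.81312 now; the distributor offers that and keeps 8.18688.
Round 2 (the studio proposes): the distributor can get 8.18688 next round, worth 0.84 × 8.18688 = 6.8769792 now; the studio offers that and keeps 23.1230208.
Round 1 (the distributor proposes): the studio can get 23.1230208 next round, worth 0.84 × 23.1230208 = 19.423337472 now; the distributor offers that and keeps 10.576662528.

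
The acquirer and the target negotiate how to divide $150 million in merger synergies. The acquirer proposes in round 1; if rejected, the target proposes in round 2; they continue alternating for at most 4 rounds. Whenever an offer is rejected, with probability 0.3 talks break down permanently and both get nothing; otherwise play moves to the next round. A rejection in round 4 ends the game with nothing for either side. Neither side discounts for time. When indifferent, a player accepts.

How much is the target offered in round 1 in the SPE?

Round 4 (the target proposes): rejection yields 0 for the acquirer; the target offers 0 and keeps 150.
Round 3 (the acquirer proposes): rejecting gives the target an expected 0.7 × 150 = 105. The acquirer offers 105 and keeps 150 − 105 = 45.
Round 2 (the target proposes): rejecting gives the acquirer an expected 0.7 × 45 = 31.5. The target offers 31.5 and keeps 150 − 31.5 = 118.5.
Round 1 (the acquirer proposes): rejecting gives the target an expected 0.7 × 118.5 = 82.95. The acquirer offers 82.95 and keeps 150 − 82.95 = 67.05.

82.95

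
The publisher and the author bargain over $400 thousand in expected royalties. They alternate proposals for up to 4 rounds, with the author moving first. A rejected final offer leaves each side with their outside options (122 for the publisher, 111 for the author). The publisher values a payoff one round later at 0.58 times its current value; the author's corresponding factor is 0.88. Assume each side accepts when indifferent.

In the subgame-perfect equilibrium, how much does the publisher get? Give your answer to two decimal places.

Work backward from the last round.
Round 4 (the publisher proposes): the author gets 111 if talks fail, so the publisher offers 111 and keeps 289.
Round 3 (the author proposes): the publisher can get 289 next round, worth 0.58 × 289 = 167.62 now. The author offers 167.62 and keeps 400 − 167.62 = 232.38.
Round 2 (the publisher proposes): the author can get 232.38 next round, worth 0.88 × 232.38 = 204.4944 now; the publisher offers that and keeps 195.5056.
Round 1 (the author proposes): the publisher can get 195.5056 next round, worth 0.58 × 195.5056 = 113.393248 now. The author offers 113.393248 and keeps 400 − 113.393248 = 286.606752.

113.39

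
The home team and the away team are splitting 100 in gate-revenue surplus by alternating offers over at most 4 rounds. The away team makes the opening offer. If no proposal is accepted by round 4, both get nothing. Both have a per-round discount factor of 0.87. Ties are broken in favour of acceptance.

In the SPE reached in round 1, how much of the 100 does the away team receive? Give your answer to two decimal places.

22.84

Round 4 (the home team proposes): the away team will accept anything ≥ 0, so the home team offers 0 and keeps 100.
Round 3 (the away team proposes): the home team can get 100 next round, worth 0.87 × 100 = 87 now, so the away team offers 87, keeping 13.
Round 2 (the home team proposes): the away team can get 13 next round, worth 0.87 × 13 = 11.31 now, so the home team offers 11.31, keeping 88.69.
Round 1 (the away team proposes): the home team can get 88.69 next round, worth 0.87 × 88.69 = 77.1603 now; the away team offers that and keeps 22.8397.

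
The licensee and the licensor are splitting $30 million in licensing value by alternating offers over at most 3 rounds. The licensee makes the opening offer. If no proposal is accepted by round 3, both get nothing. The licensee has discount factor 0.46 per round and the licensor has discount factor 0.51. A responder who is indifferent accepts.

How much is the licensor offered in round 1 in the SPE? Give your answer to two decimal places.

Round 3 (the licensee proposes): the licensor will accept anything ≥ 0, so the licensee offers 0 and keeps 30.
Round 2 (the licensor proposes): the licensee can get 30 next round, worth 0.46 × 30 = 13.8 now. The licensor offers 13.8 and keeps 30 − 13.8 = 16.2.
Round 1 (the licensee proposes): the licensor can get 16.2 next round, worth 0.51 × 16.2 = 8.262 now, so the licensee offers 8.262, keeping 21.738.

8.26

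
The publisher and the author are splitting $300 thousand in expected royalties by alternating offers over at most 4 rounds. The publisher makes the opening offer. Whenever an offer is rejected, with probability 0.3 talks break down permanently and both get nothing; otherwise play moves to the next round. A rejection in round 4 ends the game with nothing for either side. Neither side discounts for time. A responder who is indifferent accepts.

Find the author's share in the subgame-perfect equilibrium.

Round 4 (the author proposes): the publisher will accept anything ≥ 0, so the author offers 0 and keeps 300.
Round 3 (the publisher proposes): rejecting gives the author an expected 0.7 × 300 = 210, so the publisher offers 210, keeping 90.
Round 2 (the author proposes): rejecting gives the publisher an expected 0.7 × 90 = 63; the author offers that and keeps 237.
Round 1 (the publisher proposes): rejecting gives the author an expected 0.7 × 237 = 165.9, so the publisher offers 165.9, keeping 134.1.

165.9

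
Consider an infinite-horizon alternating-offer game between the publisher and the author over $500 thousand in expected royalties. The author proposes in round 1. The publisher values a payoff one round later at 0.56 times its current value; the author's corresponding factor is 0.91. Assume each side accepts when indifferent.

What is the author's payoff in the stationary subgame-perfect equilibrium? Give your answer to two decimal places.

448.61

In a stationary SPE each proposer offers the other exactly their discounted continuation value.
If the author keeps x when proposing and the publisher keeps y when proposing, then x = 500 − 0.56y and y = 500 − 0.91x.
Solving: x = 500(1 − 0.56) / (1 − 0.91·0.56) = 220 / 0.4904 ≈ 448.6134.
The publisher gets 500 − 448.6134 ≈ 51.3866.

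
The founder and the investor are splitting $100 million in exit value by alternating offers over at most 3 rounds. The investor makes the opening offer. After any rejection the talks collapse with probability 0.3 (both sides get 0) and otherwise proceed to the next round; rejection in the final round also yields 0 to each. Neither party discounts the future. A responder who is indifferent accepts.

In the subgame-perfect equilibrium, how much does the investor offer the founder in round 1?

Round 3 (the investor proposes): rejection yields 0 for the founder; the investor offers 0 and keeps 100.
Round 2 (the founder proposes): rejecting gives the investor an expected 0.7 × 100 = 70, so the founder offers 70, keeping 30.
Round 1 (the investor proposes): rejecting gives the founder an expected 0.7 × 30 = 21. The investor offers 21 and keeps 100 − 21 = 79.

21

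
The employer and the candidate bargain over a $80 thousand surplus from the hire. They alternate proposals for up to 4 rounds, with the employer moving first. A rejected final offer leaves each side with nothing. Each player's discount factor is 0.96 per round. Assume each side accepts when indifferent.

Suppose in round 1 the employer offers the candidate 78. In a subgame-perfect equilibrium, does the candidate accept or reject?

Accept

Round 4 (the candidate proposes): rejection yields 0 for the employer; the candidate offers 0 and keeps 80.
Round 3 (the employer proposes): the candidate can get 80 next round, worth 0.96 × 80 = 76.8 now; the employer offers that and keeps 3.2.
Round 2 (the candidate proposes): the employer can get 3.2 next round, worth 0.96 × 3.2 = 3.072 now; the candidate offers that and keeps 76.928.
So by rejecting in round 1, the candidate gets 76.928 next round, worth 0.96 × 76.928 = 73.85088 now.
Offer 78 ≥ 73.85088, so the candidate accepts.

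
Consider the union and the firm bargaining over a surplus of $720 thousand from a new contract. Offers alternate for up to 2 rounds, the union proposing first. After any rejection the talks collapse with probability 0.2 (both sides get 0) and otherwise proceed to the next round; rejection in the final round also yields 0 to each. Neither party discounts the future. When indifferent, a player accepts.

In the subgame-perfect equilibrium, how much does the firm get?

Round 2 (the firm proposes): the union will accept anything ≥ 0, so the firm offers 0 and keeps 720.
Round 1 (the union proposes): rejecting gives the firm an expected 0.8 × 720 = 576, so the union offers 576, keeping 144.

576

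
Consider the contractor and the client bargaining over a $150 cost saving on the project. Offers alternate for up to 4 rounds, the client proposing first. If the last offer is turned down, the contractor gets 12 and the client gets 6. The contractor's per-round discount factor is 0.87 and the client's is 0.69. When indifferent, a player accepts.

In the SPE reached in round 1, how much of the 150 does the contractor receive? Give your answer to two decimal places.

115.66

Solve by backward induction from round 4.
Round 4 (the contractor proposes): the client gets 6 if talks fail, so the contractor offers 6 and keeps 144.
Round 3 (the client proposes): the contractor can get 144 next round, worth 0.87 × 144 = 125.28 now. The client offers 125.28 and keeps 150 − 125.28 = 24.72.
Round 2 (the contractor proposes): the client can get 24.72 next round, worth 0.69 × 24.72 = 17.0568 now. The contractor offers 17.0568 and keeps 150 − 17.0568 = 132.9432.
Round 1 (the client proposes): the contractor can get 132.9432 next round, worth 0.87 × 132.9432 = 115.660584 now; the client offers that and keeps 34.339416.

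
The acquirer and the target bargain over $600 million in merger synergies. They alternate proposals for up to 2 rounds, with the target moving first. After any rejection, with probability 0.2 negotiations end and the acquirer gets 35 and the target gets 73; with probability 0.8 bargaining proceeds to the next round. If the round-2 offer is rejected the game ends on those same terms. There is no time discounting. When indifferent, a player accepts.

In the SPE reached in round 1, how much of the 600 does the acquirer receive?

Round 2 (the acquirer proposes): the target gets 73 if talks fail, so the acquirer offers 73 and keeps 527.
Round 1 (the target proposes): rejecting gives the acquirer an expected 0.8 × 527 + 0.2 × 35 = 428.6; the target offers that and keeps 171.4.

428.6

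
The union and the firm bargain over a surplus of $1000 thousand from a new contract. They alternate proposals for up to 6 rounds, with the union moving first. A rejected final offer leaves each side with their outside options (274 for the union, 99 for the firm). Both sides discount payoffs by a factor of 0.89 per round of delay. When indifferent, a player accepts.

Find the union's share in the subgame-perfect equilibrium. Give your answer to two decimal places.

Round 6 (the firm proposes): the union gets 274 if talks fail, so the firm offers 274 and keeps 726.
Round 5 (the union proposes): the firm can get 726 next round, worth 0.89 × 726 = 646.14 now, so the union offers 646.14, keeping 353.86.
Round 4 (the firm proposes): the union can get 353.86 next round, worth 0.89 × 353.86 = 314.9354 now. The firm offers 314.9354 and keeps 1000 − 314.9354 = 685.0646.
Round 3 (the union proposes): the firm can get 685.0646 next round, worth 0.89 × 685.0646 = 609.707494 now. The union offers 609.707494 and keeps 1000 − 609.707494 = 390.292506.
Round 2 (the firm proposes): the union can get 390.292506 next round, worth 0.89 × 390.292506 = 347.36033034 now, so the firm offers 347.36033034, keeping 652.63966966.
Round 1 (the union proposes): the firm can get 652.63966966 next round, worth 0.89 × 652.63966966 = 580.8493059974 now. The union offers 580.8493059974 and keeps 1000 − 580.8493059974 = 419.1506940026.

419.15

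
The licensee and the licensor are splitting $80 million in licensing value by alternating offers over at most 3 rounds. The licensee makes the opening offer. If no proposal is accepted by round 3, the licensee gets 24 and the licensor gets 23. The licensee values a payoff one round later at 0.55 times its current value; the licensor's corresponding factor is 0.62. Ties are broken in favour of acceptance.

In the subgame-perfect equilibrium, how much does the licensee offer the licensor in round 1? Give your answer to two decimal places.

Round 3 (the licensee proposes): the licensor gets 23 if talks fail, so the licensee offers 23 and keeps 57.
Round 2 (the licensor proposes): the licensee can get 57 next round, worth 0.55 × 57 = 31.35 now. The licensor offers 31.35 and keeps 80 − 31.35 = 48.65.
Round 1 (the licensee proposes): the licensor can get 48.65 next round, worth 0.62 × 48.65 = 30.163 now. The licensee offers 30.163 and keeps 80 − 30.163 = 49.837.

30.16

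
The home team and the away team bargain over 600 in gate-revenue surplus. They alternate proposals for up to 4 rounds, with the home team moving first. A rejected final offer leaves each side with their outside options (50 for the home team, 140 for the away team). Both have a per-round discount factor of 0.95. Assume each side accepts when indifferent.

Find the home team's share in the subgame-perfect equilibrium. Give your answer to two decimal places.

Round 4 (the away team proposes): the home team gets 50 if talks fail, so the away team offers 50 and keeps 550.
Round 3 (the home team proposes): the away team can get 550 next round, worth 0.95 × 550 = 522.5 now, so the home team offers 522.5, keeping 77.5.
Round 2 (the away team proposes): the home team can get 77.5 next round, worth 0.95 × 77.5 = 73.625 now. The away team offers 73.625 and keeps 600 − 73.625 = 526.375.
Round 1 (the home team proposes): the away team can get 526.375 next round, worth 0.95 × 526.375 = 500.05625 now. The home team offers 500.05625 and keeps 600 − 500.05625 = 99.94375.

99.94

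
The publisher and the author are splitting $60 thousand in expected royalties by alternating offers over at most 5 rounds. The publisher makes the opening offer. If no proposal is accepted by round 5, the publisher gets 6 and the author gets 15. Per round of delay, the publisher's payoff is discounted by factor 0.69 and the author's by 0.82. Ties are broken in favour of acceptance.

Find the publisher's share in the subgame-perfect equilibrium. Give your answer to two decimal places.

Solve by backward induction from round 5.
Round 5 (the publisher proposes): the author gets 15 if talks fail, so the publisher offers 15 and keeps 45.
Round 4 (the author proposes): the publisher can get 45 next round, worth 0.69 × 45 = 31.05 now; the author offers that and keeps 28.95.
Round 3 (the publisher proposes): the author can get 28.95 next round, worth 0.82 × 28.95 = 23.739 now. The publisher offers 23.739 and keeps 60 − 23.739 = 36.261.
Round 2 (the author proposes): the publisher can get 36.261 next round, worth 0.69 × 36.261 = 25.02009 now; the author offers that and keeps 34.97991.
Round 1 (the publisher proposes): the author can get 34.97991 next round, worth 0.82 × 34.97991 = 28.6835262 now. The publisher offers 28.6835262 and keeps 60 − 28.6835262 = 31.3164738.

31.32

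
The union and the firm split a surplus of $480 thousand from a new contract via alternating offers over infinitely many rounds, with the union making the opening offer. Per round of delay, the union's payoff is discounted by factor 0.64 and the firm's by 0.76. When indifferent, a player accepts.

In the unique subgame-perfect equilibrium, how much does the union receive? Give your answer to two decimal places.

224.30

In a stationary SPE each proposer offers the other exactly their discounted continuation value.
If the union keeps x when proposing and the firm keeps y when proposing, then x = 480 − 0.76y and y = 480 − 0.64x.
Solving: x = 480(1 − 0.76) / (1 − 0.64·0.76) = 115.2 / 0.5136 ≈ 224.2991.
The firm gets 480 − 224.2991 ≈ 255.7009.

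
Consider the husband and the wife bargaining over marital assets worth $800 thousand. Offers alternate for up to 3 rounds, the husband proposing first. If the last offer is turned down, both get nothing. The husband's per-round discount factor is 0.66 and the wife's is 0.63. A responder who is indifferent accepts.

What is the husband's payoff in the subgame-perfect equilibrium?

Round 3 (the husband proposes): rejection yields 0 for the wife; the husband offers 0 and keeps 800.
Round 2 (the wife proposes): the husband can get 800 next round, worth 0.66 × 800 = 528 now; the wife offers that and keeps 272.
Round 1 (the husband proposes): the wife can get 272 next round, worth 0.63 × 272 = 171.36 now, so the husband offers 171.36, keeping 628.64.

628.64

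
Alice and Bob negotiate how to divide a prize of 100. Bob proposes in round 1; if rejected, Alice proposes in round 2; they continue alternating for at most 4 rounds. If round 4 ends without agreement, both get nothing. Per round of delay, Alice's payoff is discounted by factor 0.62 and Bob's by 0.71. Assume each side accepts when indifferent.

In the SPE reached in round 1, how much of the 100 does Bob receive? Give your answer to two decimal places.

54.73

Round 4 (Alice proposes): Bob will accept anything ≥ 0, so Alice offers 0 and keeps 100.
Round 3 (Bob proposes): Alice can get 100 next round, worth 0.62 × 100 = 62 now, so Bob offers 62, keeping 38.
Round 2 (Alice proposes): Bob can get 38 next round, worth 0.71 × 38 = 26.98 now. Alice offers 26.98 and keeps 100 − 26.98 = 73.02.
Round 1 (Bob proposes): Alice can get 73.02 next round, worth 0.62 × 73.02 = 45.2724 now. Bob offers 45.2724 and keeps 100 − 45.2724 = 54.7276.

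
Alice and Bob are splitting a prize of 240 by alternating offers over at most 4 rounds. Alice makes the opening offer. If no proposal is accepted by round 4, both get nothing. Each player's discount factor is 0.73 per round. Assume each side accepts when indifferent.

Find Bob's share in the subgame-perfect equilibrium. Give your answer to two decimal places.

Round 4 (Bob proposes): rejection yields 0 for Alice; Bob offers 0 and keeps 240.
Round 3 (Alice proposes): Bob can get 240 next round, worth 0.73 × 240 = 175.2 now. Alice offers 175.2 and keeps 240 − 175.2 = 64.8.
Round 2 (Bob proposes): Alice can get 64.8 next round, worth 0.73 × 64.8 = 47.304 now. Bob offers 47.304 and keeps 240 − 47.304 = 192.696.
Round 1 (Alice proposes): Bob can get 192.696 next round, worth 0.73 × 192.696 = 140.66808 now. Alice offers 140.66808 and keeps 240 − 140.66808 = 99.33192.

140.67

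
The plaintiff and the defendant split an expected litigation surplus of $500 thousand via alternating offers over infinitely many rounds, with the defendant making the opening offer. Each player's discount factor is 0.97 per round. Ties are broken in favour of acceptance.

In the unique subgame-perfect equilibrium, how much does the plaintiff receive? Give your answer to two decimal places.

When the defendant proposes, the plaintiff accepts any offer worth at least 0.97 times what the plaintiff would get by proposing next round; and vice versa.
This gives x = 500 − 0.97y and y = 500 − 0.97x, where x and y are each side's share when it proposes.
Hence (1 − 0.97·0.97)x = 500(1 − 0.97), i.e. 0.0591·x = 15.
x ≈ 253.8071; the plaintiff's share is 500 − x ≈ 246.1929.

246.19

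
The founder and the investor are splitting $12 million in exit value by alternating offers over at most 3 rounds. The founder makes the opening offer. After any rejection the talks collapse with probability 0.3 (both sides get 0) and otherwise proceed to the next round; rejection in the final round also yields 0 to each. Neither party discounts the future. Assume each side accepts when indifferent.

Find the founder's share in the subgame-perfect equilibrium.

By backward induction:
Round 3 (the founder proposes): the investor will accept anything ≥ 0, so the founder offers 0 and keeps 12.
Round 2 (the investor proposes): rejecting gives the founder an expected 0.7 × 12 = 8.4, so the investor offers 8.4, keeping 3.6.
Round 1 (the founder proposes): rejecting gives the investor an expected 0.7 × 3.6 = 2.52; the founder offers that and keeps 9.48.

9.48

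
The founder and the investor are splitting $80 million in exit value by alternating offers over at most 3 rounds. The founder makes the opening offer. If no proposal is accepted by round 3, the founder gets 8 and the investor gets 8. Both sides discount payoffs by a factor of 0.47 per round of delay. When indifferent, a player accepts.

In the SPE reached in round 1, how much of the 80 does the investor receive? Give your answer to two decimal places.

Work backward from the last round.
Round 3 (the founder proposes): the investor gets 8 if talks fail, so the founder offers 8 and keeps 72.
Round 2 (the investor proposes): the founder can get 72 next round, worth 0.47 × 72 = 33.84 now, so the investor offers 33.84, keeping 46.16.
Round 1 (the founder proposes): the investor can get 46.16 next round, worth 0.47 × 46.16 = 21.6952 now, so the founder offers 21.6952, keeping 58.3048.

21.70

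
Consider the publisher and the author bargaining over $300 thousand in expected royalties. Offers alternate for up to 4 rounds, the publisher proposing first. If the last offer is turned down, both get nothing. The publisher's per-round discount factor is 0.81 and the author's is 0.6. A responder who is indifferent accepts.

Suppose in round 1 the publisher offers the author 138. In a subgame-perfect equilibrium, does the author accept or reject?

Accept

Round 4 (the author proposes): the publisher will accept anything ≥ 0, so the author offers 0 and keeps 300.
Round 3 (the publisher proposes): the author can get 300 next round, worth 0.6 × 300 = 180 now; the publisher offers that and keeps 120.
Round 2 (the author proposes): the publisher can get 120 next round, worth 0.81 × 120 = 97.2 now, so the author offers 97.2, keeping 202.8.
So by rejecting in round 1, the author gets 202.8 next round, worth 0.6 × 202.8 = 121.68 now.
Offer 138 ≥ 121.68, so the author accepts.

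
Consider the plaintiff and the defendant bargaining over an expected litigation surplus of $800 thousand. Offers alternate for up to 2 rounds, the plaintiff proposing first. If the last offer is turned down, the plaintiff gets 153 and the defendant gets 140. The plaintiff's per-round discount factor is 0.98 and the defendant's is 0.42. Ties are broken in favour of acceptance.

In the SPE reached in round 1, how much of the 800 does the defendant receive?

271.74

Round 2 (the defendant proposes): the plaintiff gets 153 if talks fail, so the defendant offers 153 and keeps 647.
Round 1 (the plaintiff proposes): the defendant can get 647 next round, worth 0.42 × 647 = 271.74 now, so the plaintiff offers 271.74, keeping 528.26.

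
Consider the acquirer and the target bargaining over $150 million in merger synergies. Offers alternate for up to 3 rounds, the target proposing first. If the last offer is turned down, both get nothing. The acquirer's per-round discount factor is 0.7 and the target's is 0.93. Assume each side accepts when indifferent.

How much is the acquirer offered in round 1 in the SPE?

7.35

Round 3 (the target proposes): the acquirer will accept anything ≥ 0, so the target offers 0 and keeps 150.
Round 2 (the acquirer proposes): the target can get 150 next round, worth 0.93 × 150 = 139.5 now; the acquirer offers that and keeps 10.5.
Round 1 (the target proposes): the acquirer can get 10.5 next round, worth 0.7 × 10.5 = 7.35 now; the target offers that and keeps 142.65.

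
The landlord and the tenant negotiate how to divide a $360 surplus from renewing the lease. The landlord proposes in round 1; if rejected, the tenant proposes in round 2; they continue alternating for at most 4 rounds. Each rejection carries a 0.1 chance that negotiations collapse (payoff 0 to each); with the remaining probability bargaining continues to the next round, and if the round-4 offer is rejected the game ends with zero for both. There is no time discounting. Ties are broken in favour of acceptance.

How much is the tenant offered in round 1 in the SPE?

Round 4 (the tenant proposes): rejection yields 0 for the landlord; the tenant offers 0 and keeps 360.
Round 3 (the landlord proposes): rejecting gives the tenant an expected 0.9 × 360 = 324. The landlord offers 324 and keeps 360 − 324 = 36.
Round 2 (the tenant proposes): rejecting gives the landlord an expected 0.9 × 36 = 32.4. The tenant offers 32.4 and keeps 360 − 32.4 = 327.6.
Round 1 (the landlord proposes): rejecting gives the tenant an expected 0.9 × 327.6 = 294.84, so the landlord offers 294.84, keeping 65.16.

294.84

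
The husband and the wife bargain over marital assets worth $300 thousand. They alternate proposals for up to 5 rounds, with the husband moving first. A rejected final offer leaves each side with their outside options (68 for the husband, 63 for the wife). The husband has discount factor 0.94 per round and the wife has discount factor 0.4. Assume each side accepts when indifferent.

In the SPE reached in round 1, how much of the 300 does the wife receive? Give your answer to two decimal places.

Round 5 (the husband proposes): the wife gets 63 if talks fail, so the husband offers 63 and keeps 237.
Round 4 (the wife proposes): the husband can get 237 next round, worth 0.94 × 237 = 222.78 now; the wife offers that and keeps 77.22.
Round 3 (the husband proposes): the wife can get 77.22 next round, worth 0.4 × 77.22 = 30.888 now, so the husband offers 30.888, keeping 269.112.
Round 2 (the wife proposes): the husband can get 269.112 next round, worth 0.94 × 269.112 = 252.96528 now. The wife offers 252.96528 and keeps 300 − 252.96528 = 47.03472.
Round 1 (the husband proposes): the wife can get 47.03472 next round, worth 0.4 × 47.03472 = 18.813888 now, so the husband offers 18.813888, keeping 281.186112.

18.81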